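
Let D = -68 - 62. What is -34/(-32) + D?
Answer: -2063/16 ≈ -128.94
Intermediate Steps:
D = -130
-34/(-32) + D = -34/(-32) - 130 = -34*(-1/32) - 130 = 17/16 - 130 = -2063/16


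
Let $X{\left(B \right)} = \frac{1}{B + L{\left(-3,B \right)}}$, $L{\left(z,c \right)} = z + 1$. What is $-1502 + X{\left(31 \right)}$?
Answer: $- \frac{43557}{29} \approx -1502.0$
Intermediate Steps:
$L{\left(z,c \right)} = 1 + z$
$X{\left(B \right)} = \frac{1}{-2 + B}$ ($X{\left(B \right)} = \frac{1}{B + \left(1 - 3\right)} = \frac{1}{B - 2} = \frac{1}{-2 + B}$)
$-1502 + X{\left(31 \right)} = -1502 + \frac{1}{-2 + 31} = -1502 + \frac{1}{29} = - \frac{43557}{29}$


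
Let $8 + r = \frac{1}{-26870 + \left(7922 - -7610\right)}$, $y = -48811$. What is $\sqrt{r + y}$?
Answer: $\frac{i \sqrt{6275694373174}}{11338} \approx 220.95 i$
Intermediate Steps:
$r = - \frac{90705}{11338}$ ($r = -8 + \frac{1}{-26870 + \left(7922 - -7610\right)} = -8 + \frac{1}{-26870 + \left(7922 + 7610\right)} = -8 + \frac{1}{-26870 + 15532} = -8 + \frac{1}{-11338} = -8 - \frac{1}{11338} = - \frac{90705}{11338} \approx -8.0001$)
$\sqrt{r + y} = \sqrt{- \frac{90705}{11338} - 48811} = \sqrt{- \frac{553509823}{11338}} = \frac{i \sqrt{6275694373174}}{11338}$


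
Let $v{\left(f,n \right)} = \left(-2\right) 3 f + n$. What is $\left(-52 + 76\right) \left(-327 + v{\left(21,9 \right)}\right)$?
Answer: $-10656$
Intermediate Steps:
$v{\left(f,n \right)} = n - 6 f$ ($v{\left(f,n \right)} = - 6 f + n = n - 6 f$)
$\left(-52 + 76\right) \left(-327 + v{\left(21,9 \right)}\right) = \left(-52 + 76\right) \left(-327 + \left(9 - 126\right)\right) = 24 \left(-327 + \left(9 - 126\right)\right) = 24 \left(-327 - 117\right) = 24 \left(-444\right) = -10656$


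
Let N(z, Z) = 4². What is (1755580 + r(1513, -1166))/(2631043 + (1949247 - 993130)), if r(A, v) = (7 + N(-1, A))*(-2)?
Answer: 292589/597860 ≈ 0.48939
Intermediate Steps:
N(z, Z) = 16
r(A, v) = -46 (r(A, v) = (7 + 16)*(-2) = 23*(-2) = -46)
(1755580 + r(1513, -1166))/(2631043 + (1949247 - 993130)) = (1755580 - 46)/(2631043 + (1949247 - 993130)) = 1755534/(2631043 + 956117) = 1755534/3587160 = 1755534*(1/3587160) = 292589/597860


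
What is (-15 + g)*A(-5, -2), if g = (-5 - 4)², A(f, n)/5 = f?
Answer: -1650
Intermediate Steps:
A(f, n) = 5*f
g = 81 (g = (-9)² = 81)
(-15 + g)*A(-5, -2) = (-15 + 81)*(5*(-5)) = 66*(-25) = -1650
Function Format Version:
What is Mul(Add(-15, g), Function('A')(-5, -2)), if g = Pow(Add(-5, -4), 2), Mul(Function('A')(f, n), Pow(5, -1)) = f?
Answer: -1650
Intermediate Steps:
Function('A')(f, n) = Mul(5, f)
g = 81 (g = Pow(-9, 2) = 81)
Mul(Add(-15, g), Function('A')(-5, -2)) = Mul(Add(-15, 81), Mul(5, -5)) = Mul(66, -25) = -1650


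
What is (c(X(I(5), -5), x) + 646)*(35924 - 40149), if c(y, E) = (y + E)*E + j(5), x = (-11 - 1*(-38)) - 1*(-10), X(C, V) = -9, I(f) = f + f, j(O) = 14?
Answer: -7165600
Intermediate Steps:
I(f) = 2*f
x = 37 (x = (-11 + 38) + 10 = 27 + 10 = 37)
c(y, E) = 14 + E*(E + y) (c(y, E) = (y + E)*E + 14 = (E + y)*E + 14 = E*(E + y) + 14 = 14 + E*(E + y))
(c(X(I(5), -5), x) + 646)*(35924 - 40149) = ((14 + 37**2 + 37*(-9)) + 646)*(35924 - 40149) = ((14 + 1369 - 333) + 646)*(-4225) = (1050 + 646)*(-4225) = 1696*(-4225) = -7165600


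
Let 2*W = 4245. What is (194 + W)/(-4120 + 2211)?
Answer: -4633/3818 ≈ -1.2135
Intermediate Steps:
W = 4245/2 (W = (½)*4245 = 4245/2 ≈ 2122.5)
(194 + W)/(-4120 + 2211) = (194 + 4245/2)/(-4120 + 2211) = (4633/2)/(-1909) = (4633/2)*(-1/1909) = -4633/3818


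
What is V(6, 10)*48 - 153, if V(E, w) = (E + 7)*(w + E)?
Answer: 9831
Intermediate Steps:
V(E, w) = (7 + E)*(E + w)
V(6, 10)*48 - 153 = (6**2 + 7*6 + 7*10 + 6*10)*48 - 153 = (36 + 42 + 70 + 60)*48 - 153 = 208*48 - 153 = 9984 - 153 = 9831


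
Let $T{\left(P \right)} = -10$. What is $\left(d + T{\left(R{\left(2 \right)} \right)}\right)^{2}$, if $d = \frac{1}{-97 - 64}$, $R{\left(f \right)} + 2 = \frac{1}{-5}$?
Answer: $\frac{2595321}{25921} \approx 100.12$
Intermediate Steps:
$R{\left(f \right)} = - \frac{11}{5}$ ($R{\left(f \right)} = -2 + \frac{1}{-5} = -2 - \frac{1}{5} = - \frac{11}{5}$)
$d = - \frac{1}{161}$ ($d = \frac{1}{-161} = - \frac{1}{161} \approx -0.0062112$)
$\left(d + T{\left(R{\left(2 \right)} \right)}\right)^{2} = \left(- \frac{1}{161} - 10\right)^{2} = \left(- \frac{1611}{161}\right)^{2} = \frac{2595321}{25921}$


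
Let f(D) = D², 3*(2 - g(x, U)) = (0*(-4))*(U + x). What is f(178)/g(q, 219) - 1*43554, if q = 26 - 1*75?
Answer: -27712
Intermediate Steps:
q = -49 (q = 26 - 75 = -49)
g(x, U) = 2 (g(x, U) = 2 - 0*(-4)*(U + x)/3 = 2 - 0*(U + x) = 2 - ⅓*0 = 2 + 0 = 2)
f(178)/g(q, 219) - 1*43554 = 178²/2 - 1*43554 = 31684*(½) - 43554 = 15842 - 43554 = -27712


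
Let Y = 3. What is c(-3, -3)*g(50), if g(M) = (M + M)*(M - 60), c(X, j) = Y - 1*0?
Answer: -3000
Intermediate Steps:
c(X, j) = 3 (c(X, j) = 3 - 1*0 = 3 + 0 = 3)
g(M) = 2*M*(-60 + M) (g(M) = (2*M)*(-60 + M) = 2*M*(-60 + M))
c(-3, -3)*g(50) = 3*(2*50*(-60 + 50)) = 3*(2*50*(-10)) = 3*(-1000) = -3000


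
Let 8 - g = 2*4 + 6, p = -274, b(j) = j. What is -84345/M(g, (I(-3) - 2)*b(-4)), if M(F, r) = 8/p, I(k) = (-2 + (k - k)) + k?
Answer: 11555265/4 ≈ 2.8888e+6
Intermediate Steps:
I(k) = -2 + k (I(k) = (-2 + 0) + k = -2 + k)
g = -6 (g = 8 - (2*4 + 6) = 8 - (8 + 6) = 8 - 1*14 = 8 - 14 = -6)
M(F, r) = -4/137 (M(F, r) = 8/(-274) = 8*(-1/274) = -4/137)
-84345/M(g, (I(-3) - 2)*b(-4)) = -84345/(-4/137) = -84345*(-137/4) = 11555265/4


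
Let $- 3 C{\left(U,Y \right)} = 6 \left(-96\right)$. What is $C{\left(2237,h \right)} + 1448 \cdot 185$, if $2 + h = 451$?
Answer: $268072$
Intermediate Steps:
$h = 449$ ($h = -2 + 451 = 449$)
$C{\left(U,Y \right)} = 192$ ($C{\left(U,Y \right)} = - \frac{6 \left(-96\right)}{3} = \left(- \frac{1}{3}\right) \left(-576\right) = 192$)
$C{\left(2237,h \right)} + 1448 \cdot 185 = 192 + 1448 \cdot 185 = 192 + 267880 = 268072$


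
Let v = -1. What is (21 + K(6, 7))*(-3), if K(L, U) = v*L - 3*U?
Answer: 18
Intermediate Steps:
K(L, U) = -L - 3*U
(21 + K(6, 7))*(-3) = (21 + (-1*6 - 3*7))*(-3) = (21 + (-6 - 21))*(-3) = (21 - 27)*(-3) = -6*(-3) = 18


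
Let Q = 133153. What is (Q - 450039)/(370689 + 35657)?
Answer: -158443/203173 ≈ -0.77984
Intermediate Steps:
(Q - 450039)/(370689 + 35657) = (133153 - 450039)/(370689 + 35657) = -316886/406346 = -316886*1/406346 = -158443/203173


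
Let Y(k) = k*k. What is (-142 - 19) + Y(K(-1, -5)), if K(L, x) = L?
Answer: -160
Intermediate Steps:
Y(k) = k²
(-142 - 19) + Y(K(-1, -5)) = (-142 - 19) + (-1)² = -161 + 1 = -160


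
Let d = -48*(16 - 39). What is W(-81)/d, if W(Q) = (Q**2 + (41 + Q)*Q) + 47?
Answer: 1231/138 ≈ 8.9203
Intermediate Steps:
d = 1104 (d = -48*(-23) = 1104)
W(Q) = 47 + Q**2 + Q*(41 + Q) (W(Q) = (Q**2 + Q*(41 + Q)) + 47 = 47 + Q**2 + Q*(41 + Q))
W(-81)/d = (47 + 2*(-81)**2 + 41*(-81))/1104 = (47 + 2*6561 - 3321)*(1/1104) = (47 + 13122 - 3321)*(1/1104) = 9848*(1/1104) = 1231/138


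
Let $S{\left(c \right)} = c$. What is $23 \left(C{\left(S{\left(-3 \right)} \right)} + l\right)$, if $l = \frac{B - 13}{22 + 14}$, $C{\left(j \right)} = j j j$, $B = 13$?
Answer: $-621$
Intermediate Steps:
$C{\left(j \right)} = j^{3}$ ($C{\left(j \right)} = j^{2} j = j^{3}$)
$l = 0$ ($l = \frac{13 - 13}{22 + 14} = \frac{0}{36} = 0 \cdot \frac{1}{36} = 0$)
$23 \left(C{\left(S{\left(-3 \right)} \right)} + l\right) = 23 \left(\left(-3\right)^{3} + 0\right) = 23 \left(-27 + 0\right) = 23 \left(-27\right) = -621$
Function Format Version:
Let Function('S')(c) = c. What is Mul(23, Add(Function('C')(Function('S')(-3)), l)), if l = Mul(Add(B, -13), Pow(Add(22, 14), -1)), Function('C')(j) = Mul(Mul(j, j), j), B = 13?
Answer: -621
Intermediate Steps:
Function('C')(j) = Pow(j, 3) (Function('C')(j) = Mul(Pow(j, 2), j) = Pow(j, 3))
l = 0 (l = Mul(Add(13, -13), Pow(Add(22, 14), -1)) = Mul(0, Pow(36, -1)) = Mul(0, Rational(1, 36)) = 0)
Mul(23, Add(Function('C')(Function('S')(-3)), l)) = Mul(23, Add(Pow(-3, 3), 0)) = Mul(23, Add(-27, 0)) = Mul(23, -27) = -621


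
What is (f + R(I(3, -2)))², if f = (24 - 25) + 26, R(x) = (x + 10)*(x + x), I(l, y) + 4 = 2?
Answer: 49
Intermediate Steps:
I(l, y) = -2 (I(l, y) = -4 + 2 = -2)
R(x) = 2*x*(10 + x) (R(x) = (10 + x)*(2*x) = 2*x*(10 + x))
f = 25 (f = -1 + 26 = 25)
(f + R(I(3, -2)))² = (25 + 2*(-2)*(10 - 2))² = (25 + 2*(-2)*8)² = (25 - 32)² = (-7)² = 49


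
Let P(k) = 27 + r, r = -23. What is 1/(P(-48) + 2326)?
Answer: 1/2330 ≈ 0.00042918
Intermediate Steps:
P(k) = 4 (P(k) = 27 - 23 = 4)
1/(P(-48) + 2326) = 1/(4 + 2326) = 1/2330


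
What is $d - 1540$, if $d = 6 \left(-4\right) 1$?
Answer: $-1564$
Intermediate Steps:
$d = -24$ ($d = \left(-24\right) 1 = -24$)
$d - 1540 = -24 - 1540 = -1564$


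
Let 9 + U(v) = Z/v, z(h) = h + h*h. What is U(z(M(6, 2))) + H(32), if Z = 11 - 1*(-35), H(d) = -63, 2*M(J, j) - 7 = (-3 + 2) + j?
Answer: -697/10 ≈ -69.700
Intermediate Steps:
M(J, j) = 3 + j/2 (M(J, j) = 7/2 + ((-3 + 2) + j)/2 = 7/2 + (-1 + j)/2 = 7/2 + (-½ + j/2) = 3 + j/2)
Z = 46 (Z = 11 + 35 = 46)
z(h) = h + h²
U(v) = -9 + 46/v
U(z(M(6, 2))) + H(32) = (-9 + 46/(((3 + (½)*2)*(1 + (3 + (½)*2))))) - 63 = (-9 + 46/(((3 + 1)*(1 + (3 + 1))))) - 63 = (-9 + 46/((4*(1 + 4)))) - 63 = (-9 + 46/((4*5))) - 63 = (-9 + 46/20) - 63 = (-9 + 46*(1/20)) - 63 = (-9 + 23/10) - 63 = -67/10 - 63 = -697/10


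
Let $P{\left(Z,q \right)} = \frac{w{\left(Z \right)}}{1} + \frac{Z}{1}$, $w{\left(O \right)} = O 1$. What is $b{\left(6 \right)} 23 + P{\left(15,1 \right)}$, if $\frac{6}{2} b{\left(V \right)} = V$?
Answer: $76$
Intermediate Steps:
$w{\left(O \right)} = O$
$b{\left(V \right)} = \frac{V}{3}$
$P{\left(Z,q \right)} = 2 Z$ ($P{\left(Z,q \right)} = \frac{Z}{1} + \frac{Z}{1} = Z 1 + Z 1 = Z + Z = 2 Z$)
$b{\left(6 \right)} 23 + P{\left(15,1 \right)} = \frac{1}{3} \cdot 6 \cdot 23 + 2 \cdot 15 = 2 \cdot 23 + 30 = 46 + 30 = 76$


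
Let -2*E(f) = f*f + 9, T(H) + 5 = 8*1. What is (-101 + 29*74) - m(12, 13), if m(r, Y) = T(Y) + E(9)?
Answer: 2087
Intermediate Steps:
T(H) = 3 (T(H) = -5 + 8*1 = -5 + 8 = 3)
E(f) = -9/2 - f²/2 (E(f) = -(f*f + 9)/2 = -(f² + 9)/2 = -(9 + f²)/2 = -9/2 - f²/2)
m(r, Y) = -42 (m(r, Y) = 3 + (-9/2 - ½*9²) = 3 + (-9/2 - ½*81) = 3 + (-9/2 - 81/2) = 3 - 45 = -42)
(-101 + 29*74) - m(12, 13) = (-101 + 29*74) - 1*(-42) = (-101 + 2146) + 42 = 2045 + 42 = 2087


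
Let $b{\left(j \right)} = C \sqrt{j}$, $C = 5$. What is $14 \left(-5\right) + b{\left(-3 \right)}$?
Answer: $-70 + 5 i \sqrt{3} \approx -70.0 + 8.6602 i$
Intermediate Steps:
$b{\left(j \right)} = 5 \sqrt{j}$
$14 \left(-5\right) + b{\left(-3 \right)} = 14 \left(-5\right) + 5 \sqrt{-3} = -70 + 5 i \sqrt{3}$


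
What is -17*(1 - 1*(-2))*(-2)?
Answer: 102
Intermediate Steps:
-17*(1 - 1*(-2))*(-2) = -17*(1 + 2)*(-2) = -17*3*(-2) = -51*(-2) = 102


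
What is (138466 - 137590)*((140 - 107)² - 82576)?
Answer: -71382612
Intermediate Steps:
(138466 - 137590)*((140 - 107)² - 82576) = 876*(33² - 82576) = 876*(1089 - 82576) = 876*(-81487) = -71382612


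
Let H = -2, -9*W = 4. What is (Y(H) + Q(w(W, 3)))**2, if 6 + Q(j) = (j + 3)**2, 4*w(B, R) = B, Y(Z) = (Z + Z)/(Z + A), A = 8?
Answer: 18496/6561 ≈ 2.8191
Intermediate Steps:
W = -4/9 (W = -1/9*4 = -4/9 ≈ -0.44444)
Y(Z) = 2*Z/(8 + Z) (Y(Z) = (Z + Z)/(Z + 8) = (2*Z)/(8 + Z) = 2*Z/(8 + Z))
w(B, R) = B/4
Q(j) = -6 + (3 + j)**2 (Q(j) = -6 + (j + 3)**2 = -6 + (3 + j)**2)
(Y(H) + Q(w(W, 3)))**2 = (2*(-2)/(8 - 2) + (-6 + (3 + (1/4)*(-4/9))**2))**2 = (2*(-2)/6 + (-6 + (3 - 1/9)**2))**2 = (2*(-2)*(1/6) + (-6 + (26/9)**2))**2 = (-2/3 + (-6 + 676/81))**2 = (-2/3 + 190/81)**2 = (136/81)**2 = 18496/6561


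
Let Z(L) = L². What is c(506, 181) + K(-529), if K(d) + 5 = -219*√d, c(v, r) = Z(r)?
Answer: 32756 - 5037*I ≈ 32756.0 - 5037.0*I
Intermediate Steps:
c(v, r) = r²
K(d) = -5 - 219*√d
c(506, 181) + K(-529) = 181² + (-5 - 5037*I) = 32761 + (-5 - 5037*I) = 32756 - 5037*I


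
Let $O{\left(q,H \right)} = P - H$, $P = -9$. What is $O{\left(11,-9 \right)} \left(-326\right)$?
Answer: $0$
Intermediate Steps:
$O{\left(q,H \right)} = -9 - H$
$O{\left(11,-9 \right)} \left(-326\right) = \left(-9 - -9\right) \left(-326\right) = \left(-9 + 9\right) \left(-326\right) = 0 \left(-326\right) = 0$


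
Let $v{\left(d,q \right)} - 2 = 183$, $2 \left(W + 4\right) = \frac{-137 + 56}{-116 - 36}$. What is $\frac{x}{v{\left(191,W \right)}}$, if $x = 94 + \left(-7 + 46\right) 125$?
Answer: $\frac{4969}{185} \approx 26.859$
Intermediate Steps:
$W = - \frac{1135}{304}$ ($W = -4 + \frac{\left(-137 + 56\right) \frac{1}{-116 - 36}}{2} = -4 + \frac{\left(-81\right) \frac{1}{-152}}{2} = -4 + \frac{\left(-81\right) \left(- \frac{1}{152}\right)}{2} = -4 + \frac{1}{2} \cdot \frac{81}{152} = -4 + \frac{81}{304} = - \frac{1135}{304} \approx -3.7336$)
$v{\left(d,q \right)} = 185$ ($v{\left(d,q \right)} = 2 + 183 = 185$)
$x = 4969$ ($x = 94 + 39 \cdot 125 = 94 + 4875 = 4969$)
$\frac{x}{v{\left(191,W \right)}} = \frac{4969}{185}$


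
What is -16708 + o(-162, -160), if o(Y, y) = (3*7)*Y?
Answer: -20110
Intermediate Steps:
o(Y, y) = 21*Y
-16708 + o(-162, -160) = -16708 + 21*(-162) = -16708 - 3402 = -20110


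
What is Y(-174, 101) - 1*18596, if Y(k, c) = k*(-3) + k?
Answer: -18248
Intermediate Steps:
Y(k, c) = -2*k (Y(k, c) = -3*k + k = -2*k)
Y(-174, 101) - 1*18596 = -2*(-174) - 1*18596 = 348 - 18596 = -18248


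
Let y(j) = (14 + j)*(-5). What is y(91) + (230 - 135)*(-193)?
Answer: -18860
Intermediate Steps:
y(j) = -70 - 5*j
y(91) + (230 - 135)*(-193) = (-70 - 5*91) + (230 - 135)*(-193) = (-70 - 455) + 95*(-193) = -525 - 18335 = -18860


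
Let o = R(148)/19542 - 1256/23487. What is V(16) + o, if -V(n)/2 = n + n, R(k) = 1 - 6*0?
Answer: -3266603369/50998106 ≈ -64.053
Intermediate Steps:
R(k) = 1 (R(k) = 1 + 0 = 1)
V(n) = -4*n (V(n) = -2*(n + n) = -4*n)
o = -2724585/50998106 (o = 1/19542 - 1256/23487 = -2724585/50998106 ≈ -0.053425)
V(16) + o = -4*16 - 2724585/50998106 = -64 - 2724585/50998106 = -3266603369/50998106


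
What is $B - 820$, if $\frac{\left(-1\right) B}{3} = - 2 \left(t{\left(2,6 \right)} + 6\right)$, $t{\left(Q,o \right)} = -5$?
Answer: $-814$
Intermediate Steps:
$B = 6$ ($B = - 3 \left(- 2 \left(-5 + 6\right)\right) = - 3 \left(\left(-2\right) 1\right) = \left(-3\right) \left(-2\right) = 6$)
$B - 820 = 6 - 820 = -814$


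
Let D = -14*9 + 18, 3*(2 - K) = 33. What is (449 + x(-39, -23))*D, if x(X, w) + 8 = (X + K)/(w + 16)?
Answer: -338580/7 ≈ -48369.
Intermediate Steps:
K = -9 (K = 2 - ⅓*33 = 2 - 11 = -9)
x(X, w) = -8 + (-9 + X)/(16 + w) (x(X, w) = -8 + (X - 9)/(w + 16) = -8 + (-9 + X)/(16 + w))
D = -108 (D = -126 + 18 = -108)
(449 + x(-39, -23))*D = (449 + (-137 - 39 - 8*(-23))/(16 - 23))*(-108) = (449 + (-137 - 39 + 184)/(-7))*(-108) = (449 - ⅐*8)*(-108) = (449 - 8/7)*(-108) = (3135/7)*(-108) = -338580/7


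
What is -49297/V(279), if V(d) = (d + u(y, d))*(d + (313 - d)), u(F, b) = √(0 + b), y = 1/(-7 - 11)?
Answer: -49297/87014 + 49297*√31/8092302 ≈ -0.53262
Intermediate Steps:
y = -1/18 (y = 1/(-18) = -1/18 ≈ -0.055556)
u(F, b) = √b
V(d) = 313*d + 313*√d (V(d) = (d + √d)*(d + (313 - d)) = (d + √d)*313 = 313*d + 313*√d)
-49297/V(279) = -49297/(313*279 + 313*√279) = -49297/(87327 + 313*(3*√31)) = -49297/(87327 + 939*√31)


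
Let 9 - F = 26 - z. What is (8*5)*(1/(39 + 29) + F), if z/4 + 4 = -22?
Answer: -82270/17 ≈ -4839.4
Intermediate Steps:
z = -104 (z = -16 + 4*(-22) = -16 - 88 = -104)
F = -121 (F = 9 - (26 - 1*(-104)) = 9 - (26 + 104) = 9 - 1*130 = 9 - 130 = -121)
(8*5)*(1/(39 + 29) + F) = (8*5)*(1/(39 + 29) - 121) = 40*(1/68 - 121) = 40*(-8227/68) = -82270/17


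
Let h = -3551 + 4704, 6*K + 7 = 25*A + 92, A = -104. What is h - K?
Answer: 9433/6 ≈ 1572.2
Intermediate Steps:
K = -2515/6 (K = -7/6 + (25*(-104) + 92)/6 = -7/6 + (-2600 + 92)/6 = -7/6 + (⅙)*(-2508) = -7/6 - 418 = -2515/6 ≈ -419.17)
h = 1153
h - K = 1153 - 1*(-2515/6) = 1153 + 2515/6 = 9433/6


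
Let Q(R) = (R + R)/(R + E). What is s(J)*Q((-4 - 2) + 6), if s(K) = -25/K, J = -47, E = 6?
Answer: 0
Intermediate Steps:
Q(R) = 2*R/(6 + R) (Q(R) = (R + R)/(R + 6) = (2*R)/(6 + R) = 2*R/(6 + R))
s(J)*Q((-4 - 2) + 6) = (-25/(-47))*(2*((-4 - 2) + 6)/(6 + ((-4 - 2) + 6))) = (-25*(-1/47))*(2*(-6 + 6)/(6 + (-6 + 6))) = 25*(2*0/(6 + 0))/47 = 25*(2*0/6)/47 = 25*(2*0*(1/6))/47 = (25/47)*0 = 0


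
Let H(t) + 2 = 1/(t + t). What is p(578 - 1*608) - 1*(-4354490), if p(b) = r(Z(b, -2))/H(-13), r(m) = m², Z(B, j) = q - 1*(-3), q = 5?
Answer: 230786306/53 ≈ 4.3545e+6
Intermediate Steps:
H(t) = -2 + 1/(2*t) (H(t) = -2 + 1/(t + t) = -2 + 1/(2*t))
Z(B, j) = 8 (Z(B, j) = 5 - 1*(-3) = 5 + 3 = 8)
p(b) = -1664/53 (p(b) = 8²/(-2 + (½)/(-13)) = 64/(-2 + (½)*(-1/13)) = 64/(-2 - 1/26) = 64/(-53/26) = 64*(-26/53) = -1664/53)
p(578 - 1*608) - 1*(-4354490) = -1664/53 - 1*(-4354490) = -1664/53 + 4354490 = 230786306/53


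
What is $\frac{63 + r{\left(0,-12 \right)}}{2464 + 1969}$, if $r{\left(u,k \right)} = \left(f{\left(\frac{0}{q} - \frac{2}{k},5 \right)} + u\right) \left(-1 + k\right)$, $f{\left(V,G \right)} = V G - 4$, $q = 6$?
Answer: $\frac{625}{26598} \approx 0.023498$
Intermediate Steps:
$f{\left(V,G \right)} = -4 + G V$ ($f{\left(V,G \right)} = G V - 4 = -4 + G V$)
$r{\left(u,k \right)} = \left(-1 + k\right) \left(-4 + u - \frac{10}{k}\right)$ ($r{\left(u,k \right)} = \left(\left(-4 + 5 \left(\frac{0}{6} - \frac{2}{k}\right)\right) + u\right) \left(-1 + k\right) = \left(\left(-4 + 5 \left(0 \cdot \frac{1}{6} - \frac{2}{k}\right)\right) + u\right) \left(-1 + k\right) = \left(\left(-4 + 5 \left(0 - \frac{2}{k}\right)\right) + u\right) \left(-1 + k\right) = \left(\left(-4 + 5 \left(- \frac{2}{k}\right)\right) + u\right) \left(-1 + k\right) = \left(\left(-4 - \frac{10}{k}\right) + u\right) \left(-1 + k\right) = \left(-4 + u - \frac{10}{k}\right) \left(-1 + k\right) = \left(-1 + k\right) \left(-4 + u - \frac{10}{k}\right)$)
$\frac{63 + r{\left(0,-12 \right)}}{2464 + 1969} = \frac{63 - \left(-42 + \frac{5}{6}\right)}{2464 + 1969} = \frac{63 + \left(-6 + 0 + 48 + 10 \left(- \frac{1}{12}\right) + 0\right)}{4433} = \left(63 + \left(-6 + 0 + 48 - \frac{5}{6} + 0\right)\right) \frac{1}{4433} = \left(63 + \frac{247}{6}\right) \frac{1}{4433} = \frac{625}{6} \cdot \frac{1}{4433} = \frac{625}{26598}$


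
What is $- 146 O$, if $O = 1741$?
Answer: $-254186$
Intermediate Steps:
$- 146 O = \left(-146\right) 1741 = -254186$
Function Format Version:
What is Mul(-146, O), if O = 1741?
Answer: -254186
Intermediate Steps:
Mul(-146, O) = Mul(-146, 1741) = -254186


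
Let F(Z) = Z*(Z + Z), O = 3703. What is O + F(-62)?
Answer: 11391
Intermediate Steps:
F(Z) = 2*Z**2 (F(Z) = Z*(2*Z) = 2*Z**2)
O + F(-62) = 3703 + 2*(-62)**2 = 3703 + 2*3844 = 3703 + 7688 = 11391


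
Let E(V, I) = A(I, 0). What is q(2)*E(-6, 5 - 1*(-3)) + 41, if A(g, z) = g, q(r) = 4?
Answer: 73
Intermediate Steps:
E(V, I) = I
q(2)*E(-6, 5 - 1*(-3)) + 41 = 4*(5 - 1*(-3)) + 41 = 4*(5 + 3) + 41 = 4*8 + 41 = 32 + 41 = 73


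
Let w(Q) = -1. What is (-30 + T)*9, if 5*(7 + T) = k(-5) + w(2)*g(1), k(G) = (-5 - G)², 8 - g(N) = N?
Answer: -1728/5 ≈ -345.60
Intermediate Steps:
g(N) = 8 - N
T = -42/5 (T = -7 + ((5 - 5)² - (8 - 1*1))/5 = -7 + (0² - (8 - 1))/5 = -7 + (0 - 1*7)/5 = -7 + (0 - 7)/5 = -7 + (⅕)*(-7) = -7 - 7/5 = -42/5 ≈ -8.4000)
(-30 + T)*9 = (-30 - 42/5)*9 = -192/5*9 = -1728/5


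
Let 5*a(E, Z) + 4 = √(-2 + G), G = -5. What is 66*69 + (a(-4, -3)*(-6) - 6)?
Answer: 22764/5 - 6*I*√7/5 ≈ 4552.8 - 3.1749*I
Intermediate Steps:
a(E, Z) = -⅘ + I*√7/5 (a(E, Z) = -⅘ + √(-2 - 5)/5 = -⅘ + √(-7)/5 = -⅘ + (I*√7)/5 = -⅘ + I*√7/5)
66*69 + (a(-4, -3)*(-6) - 6) = 66*69 + ((-⅘ + I*√7/5)*(-6) - 6) = 4554 + ((24/5 - 6*I*√7/5) - 6) = 4554 + (-6/5 - 6*I*√7/5) = 22764/5 - 6*I*√7/5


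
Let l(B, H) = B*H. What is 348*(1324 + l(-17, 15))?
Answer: 372012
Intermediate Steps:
348*(1324 + l(-17, 15)) = 348*(1324 - 17*15) = 348*(1324 - 255) = 348*1069 = 372012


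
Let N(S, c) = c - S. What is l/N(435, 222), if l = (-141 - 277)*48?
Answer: 6688/71 ≈ 94.197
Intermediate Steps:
l = -20064 (l = -418*48 = -20064)
l/N(435, 222) = -20064/(222 - 1*435) = -20064/(222 - 435) = -20064/(-213) = -20064*(-1/213) = 6688/71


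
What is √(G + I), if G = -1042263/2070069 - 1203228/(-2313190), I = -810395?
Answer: 2*I*√129040639759485075558111303095/798077151685 ≈ 900.22*I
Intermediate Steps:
G = 13302105627/798077151685 (G = -1042263*1/2070069 - 1203228*(-1/2313190) = -347421/690023 + 601614/1156595 = 13302105627/798077151685 ≈ 0.016668)
√(G + I) = √(13302105627/798077151685 - 810395) = √(-646757720037659948/798077151685) = 2*I*√129040639759485075558111303095/798077151685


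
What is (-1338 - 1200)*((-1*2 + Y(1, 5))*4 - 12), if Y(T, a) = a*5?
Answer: -203040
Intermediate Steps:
Y(T, a) = 5*a
(-1338 - 1200)*((-1*2 + Y(1, 5))*4 - 12) = (-1338 - 1200)*((-1*2 + 5*5)*4 - 12) = -2538*((-2 + 25)*4 - 12) = -2538*(23*4 - 12) = -2538*(92 - 12) = -2538*80 = -203040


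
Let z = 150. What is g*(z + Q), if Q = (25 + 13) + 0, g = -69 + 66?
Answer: -564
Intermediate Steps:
g = -3
Q = 38 (Q = 38 + 0 = 38)
g*(z + Q) = -3*(150 + 38) = -3*188 = -564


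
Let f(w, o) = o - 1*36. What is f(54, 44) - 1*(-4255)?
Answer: 4263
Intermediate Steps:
f(w, o) = -36 + o (f(w, o) = o - 36 = -36 + o)
f(54, 44) - 1*(-4255) = (-36 + 44) - 1*(-4255) = 8 + 4255 = 4263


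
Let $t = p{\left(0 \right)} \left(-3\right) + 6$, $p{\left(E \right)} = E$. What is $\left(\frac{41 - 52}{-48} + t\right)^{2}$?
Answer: $\frac{89401}{2304} \approx 38.802$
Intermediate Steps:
$t = 6$ ($t = 0 \left(-3\right) + 6 = 0 + 6 = 6$)
$\left(\frac{41 - 52}{-48} + t\right)^{2} = \left(\frac{41 - 52}{-48} + 6\right)^{2} = \left(\left(-11\right) \left(- \frac{1}{48}\right) + 6\right)^{2} = \left(\frac{11}{48} + 6\right)^{2} = \left(\frac{299}{48}\right)^{2} = \frac{89401}{2304}$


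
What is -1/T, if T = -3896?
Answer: 1/3896 ≈ 0.00025667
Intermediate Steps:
-1/T = -1/(-3896) = -1*(-1/3896) = 1/3896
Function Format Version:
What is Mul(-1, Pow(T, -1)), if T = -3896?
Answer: Rational(1, 3896) ≈ 0.00025667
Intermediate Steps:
Mul(-1, Pow(T, -1)) = Mul(-1, Pow(-3896, -1)) = Mul(-1, Rational(-1, 3896)) = Rational(1, 3896)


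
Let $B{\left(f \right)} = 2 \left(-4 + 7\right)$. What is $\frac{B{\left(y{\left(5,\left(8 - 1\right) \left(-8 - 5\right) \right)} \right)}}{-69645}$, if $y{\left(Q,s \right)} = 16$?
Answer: $- \frac{2}{23215} \approx -8.6151 \cdot 10^{-5}$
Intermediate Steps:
$B{\left(f \right)} = 6$ ($B{\left(f \right)} = 2 \cdot 3 = 6$)
$\frac{B{\left(y{\left(5,\left(8 - 1\right) \left(-8 - 5\right) \right)} \right)}}{-69645} = \frac{6}{-69645} = 6 \left(- \frac{1}{69645}\right) = - \frac{2}{23215}$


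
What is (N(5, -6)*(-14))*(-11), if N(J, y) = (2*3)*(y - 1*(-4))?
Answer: -1848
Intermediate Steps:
N(J, y) = 24 + 6*y (N(J, y) = 6*(y + 4) = 6*(4 + y) = 24 + 6*y)
(N(5, -6)*(-14))*(-11) = ((24 + 6*(-6))*(-14))*(-11) = ((24 - 36)*(-14))*(-11) = -12*(-14)*(-11) = 168*(-11) = -1848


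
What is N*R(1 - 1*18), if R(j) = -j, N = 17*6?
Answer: 1734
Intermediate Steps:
N = 102
N*R(1 - 1*18) = 102*(-(1 - 1*18)) = 102*(-(1 - 18)) = 102*(-1*(-17)) = 102*17 = 1734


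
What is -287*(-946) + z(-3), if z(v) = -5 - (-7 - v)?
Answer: 271501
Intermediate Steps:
z(v) = 2 + v (z(v) = -5 + (7 + v) = 2 + v)
-287*(-946) + z(-3) = -287*(-946) + (2 - 3) = 271502 - 1 = 271501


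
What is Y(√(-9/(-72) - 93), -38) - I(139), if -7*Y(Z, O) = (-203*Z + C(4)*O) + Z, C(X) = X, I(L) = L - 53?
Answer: -450/7 + 101*I*√1486/14 ≈ -64.286 + 278.1*I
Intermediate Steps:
I(L) = -53 + L
Y(Z, O) = -4*O/7 + 202*Z/7 (Y(Z, O) = -((-203*Z + 4*O) + Z)/7 = -(-202*Z + 4*O)/7 = -4*O/7 + 202*Z/7)
Y(√(-9/(-72) - 93), -38) - I(139) = (-4/7*(-38) + 202*√(-9/(-72) - 93)/7) - (-53 + 139) = (152/7 + 202*√(-9*(-1/72) - 93)/7) - 1*86 = (152/7 + 202*√(⅛ - 93)/7) - 86 = (152/7 + 202*√(-743/8)/7) - 86 = (152/7 + 202*(I*√1486/4)/7) - 86 = (152/7 + 101*I*√1486/14) - 86 = -450/7 + 101*I*√1486/14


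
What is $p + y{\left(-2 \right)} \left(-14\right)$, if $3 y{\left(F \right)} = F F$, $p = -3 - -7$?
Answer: $- \frac{44}{3} \approx -14.667$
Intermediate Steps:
$p = 4$ ($p = -3 + 7 = 4$)
$y{\left(F \right)} = \frac{F^{2}}{3}$ ($y{\left(F \right)} = \frac{F F}{3} = \frac{F^{2}}{3}$)
$p + y{\left(-2 \right)} \left(-14\right) = 4 + \frac{\left(-2\right)^{2}}{3} \left(-14\right) = 4 + \frac{1}{3} \cdot 4 \left(-14\right) = 4 + \frac{4}{3} \left(-14\right) = 4 - \frac{56}{3} = - \frac{44}{3}$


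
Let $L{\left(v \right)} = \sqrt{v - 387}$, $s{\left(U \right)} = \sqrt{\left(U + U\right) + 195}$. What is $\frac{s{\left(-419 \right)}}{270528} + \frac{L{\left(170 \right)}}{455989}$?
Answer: $i \left(\frac{\sqrt{643}}{270528} + \frac{\sqrt{217}}{455989}\right) \approx 0.00012604 i$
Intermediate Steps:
$s{\left(U \right)} = \sqrt{195 + 2 U}$ ($s{\left(U \right)} = \sqrt{2 U + 195} = \sqrt{195 + 2 U}$)
$L{\left(v \right)} = \sqrt{-387 + v}$
$\frac{s{\left(-419 \right)}}{270528} + \frac{L{\left(170 \right)}}{455989} = \frac{\sqrt{195 + 2 \left(-419\right)}}{270528} + \frac{\sqrt{-387 + 170}}{455989} = \sqrt{195 - 838} \cdot \frac{1}{270528} + \sqrt{-217} \cdot \frac{1}{455989} = \sqrt{-643} \cdot \frac{1}{270528} + i \sqrt{217} \cdot \frac{1}{455989} = i \sqrt{643} \cdot \frac{1}{270528} + \frac{i \sqrt{217}}{455989} = \frac{i \sqrt{643}}{270528} + \frac{i \sqrt{217}}{455989}$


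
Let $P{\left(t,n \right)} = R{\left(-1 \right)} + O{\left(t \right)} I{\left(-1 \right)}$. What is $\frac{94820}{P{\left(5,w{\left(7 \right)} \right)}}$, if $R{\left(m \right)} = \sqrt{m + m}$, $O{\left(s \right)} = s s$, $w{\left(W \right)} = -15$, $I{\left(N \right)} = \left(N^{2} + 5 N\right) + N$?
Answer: $- \frac{11852500}{15627} - \frac{94820 i \sqrt{2}}{15627} \approx -758.46 - 8.581 i$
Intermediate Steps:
$I{\left(N \right)} = N^{2} + 6 N$
$O{\left(s \right)} = s^{2}$
$R{\left(m \right)} = \sqrt{2} \sqrt{m}$ ($R{\left(m \right)} = \sqrt{2 m} = \sqrt{2} \sqrt{m}$)
$P{\left(t,n \right)} = - 5 t^{2} + i \sqrt{2}$ ($P{\left(t,n \right)} = \sqrt{2} \sqrt{-1} + t^{2} \left(- (6 - 1)\right) = \sqrt{2} i + t^{2} \left(\left(-1\right) 5\right) = i \sqrt{2} + t^{2} \left(-5\right) = i \sqrt{2} - 5 t^{2} = - 5 t^{2} + i \sqrt{2}$)
$\frac{94820}{P{\left(5,w{\left(7 \right)} \right)}} = \frac{94820}{- 5 \cdot 5^{2} + i \sqrt{2}} = \frac{94820}{\left(-5\right) 25 + i \sqrt{2}} = \frac{94820}{-125 + i \sqrt{2}}$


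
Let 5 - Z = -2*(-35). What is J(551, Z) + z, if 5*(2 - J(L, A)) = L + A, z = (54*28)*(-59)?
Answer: -446516/5 ≈ -89303.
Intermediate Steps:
Z = -65 (Z = 5 - (-2)*(-35) = 5 - 1*70 = 5 - 70 = -65)
z = -89208 (z = 1512*(-59) = -89208)
J(L, A) = 2 - A/5 - L/5 (J(L, A) = 2 - (L + A)/5 = 2 - (A + L)/5 = 2 + (-A/5 - L/5) = 2 - A/5 - L/5)
J(551, Z) + z = (2 - ⅕*(-65) - ⅕*551) - 89208 = (2 + 13 - 551/5) - 89208 = -476/5 - 89208 = -446516/5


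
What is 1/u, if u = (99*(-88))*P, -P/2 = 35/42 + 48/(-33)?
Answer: -1/10824 ≈ -9.2387e-5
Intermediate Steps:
P = 41/33 (P = -2*(35/42 + 48/(-33)) = -2*(35*(1/42) + 48*(-1/33)) = -2*(⅚ - 16/11) = -2*(-41/66) = 41/33 ≈ 1.2424)
u = -10824 (u = (99*(-88))*(41/33) = -8712*41/33 = -10824)
1/u = 1/(-10824) = -1/10824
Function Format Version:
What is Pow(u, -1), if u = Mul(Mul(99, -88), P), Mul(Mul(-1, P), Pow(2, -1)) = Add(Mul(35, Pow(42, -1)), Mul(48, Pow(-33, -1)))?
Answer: Rational(-1, 10824) ≈ -9.2387e-5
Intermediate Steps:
P = Rational(41, 33) (P = Mul(-2, Add(Mul(35, Pow(42, -1)), Mul(48, Pow(-33, -1)))) = Mul(-2, Add(Mul(35, Rational(1, 42)), Mul(48, Rational(-1, 33)))) = Mul(-2, Add(Rational(5, 6), Rational(-16, 11))) = Mul(-2, Rational(-41, 66)) = Rational(41, 33) ≈ 1.2424)
u = -10824 (u = Mul(Mul(99, -88), Rational(41, 33)) = Mul(-8712, Rational(41, 33)) = -10824)
Pow(u, -1) = Pow(-10824, -1) = Rational(-1, 10824)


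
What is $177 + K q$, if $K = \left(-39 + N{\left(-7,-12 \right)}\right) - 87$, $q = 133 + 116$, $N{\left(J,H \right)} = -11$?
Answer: $-33936$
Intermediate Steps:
$q = 249$
$K = -137$ ($K = \left(-39 - 11\right) - 87 = -50 - 87 = -137$)
$177 + K q = 177 - 34113 = -33936$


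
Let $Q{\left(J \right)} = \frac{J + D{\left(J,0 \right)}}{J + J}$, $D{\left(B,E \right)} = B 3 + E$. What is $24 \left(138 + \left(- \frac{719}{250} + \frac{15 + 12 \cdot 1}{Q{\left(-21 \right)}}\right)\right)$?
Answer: $\frac{445872}{125} \approx 3567.0$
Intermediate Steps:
$D{\left(B,E \right)} = E + 3 B$ ($D{\left(B,E \right)} = 3 B + E = E + 3 B$)
$Q{\left(J \right)} = 2$ ($Q{\left(J \right)} = \frac{J + \left(0 + 3 J\right)}{J + J} = \frac{J + 3 J}{2 J} = 4 J \frac{1}{2 J} = 2$)
$24 \left(138 + \left(- \frac{719}{250} + \frac{15 + 12 \cdot 1}{Q{\left(-21 \right)}}\right)\right) = 24 \left(138 - \left(\frac{719}{250} - \frac{15 + 12 \cdot 1}{2}\right)\right) = 24 \left(138 - \left(\frac{719}{250} - \left(15 + 12\right) \frac{1}{2}\right)\right) = 24 \left(138 + \left(- \frac{719}{250} + 27 \cdot \frac{1}{2}\right)\right) = 24 \left(138 + \left(- \frac{719}{250} + \frac{27}{2}\right)\right) = 24 \left(138 + \frac{1328}{125}\right) = 24 \cdot \frac{18578}{125} = \frac{445872}{125}$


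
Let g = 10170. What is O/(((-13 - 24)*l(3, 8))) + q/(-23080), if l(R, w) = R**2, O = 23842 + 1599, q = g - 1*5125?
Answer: -117771653/1537128 ≈ -76.618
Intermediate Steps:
q = 5045 (q = 10170 - 1*5125 = 10170 - 5125 = 5045)
O = 25441
O/(((-13 - 24)*l(3, 8))) + q/(-23080) = 25441/(((-13 - 24)*3**2)) + 5045/(-23080) = 25441/((-37*9)) + 5045*(-1/23080) = 25441/(-333) - 1009/4616 = 25441*(-1/333) - 1009/4616 = -25441/333 - 1009/4616 = -117771653/1537128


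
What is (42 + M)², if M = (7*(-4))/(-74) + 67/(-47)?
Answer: 5071861089/3024121 ≈ 1677.1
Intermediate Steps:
M = -1821/1739 (M = -28*(-1/74) + 67*(-1/47) = 14/37 - 67/47 = -1821/1739 ≈ -1.0472)
(42 + M)² = (42 - 1821/1739)² = (71217/1739)² = 5071861089/3024121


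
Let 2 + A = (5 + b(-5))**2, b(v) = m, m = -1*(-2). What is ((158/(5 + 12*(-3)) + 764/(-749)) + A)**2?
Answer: 901107837289/539121961 ≈ 1671.4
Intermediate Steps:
m = 2
b(v) = 2
A = 47 (A = -2 + (5 + 2)**2 = -2 + 7**2 = -2 + 49 = 47)
((158/(5 + 12*(-3)) + 764/(-749)) + A)**2 = ((158/(5 + 12*(-3)) + 764/(-749)) + 47)**2 = ((158/(5 - 36) + 764*(-1/749)) + 47)**2 = ((158/(-31) - 764/749) + 47)**2 = ((158*(-1/31) - 764/749) + 47)**2 = ((-158/31 - 764/749) + 47)**2 = (-142026/23219 + 47)**2 = (949267/23219)**2 = 901107837289/539121961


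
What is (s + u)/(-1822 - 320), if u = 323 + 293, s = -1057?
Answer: 7/34 ≈ 0.20588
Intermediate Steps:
u = 616
(s + u)/(-1822 - 320) = (-1057 + 616)/(-1822 - 320) = -441/(-2142) = -441*(-1/2142) = 7/34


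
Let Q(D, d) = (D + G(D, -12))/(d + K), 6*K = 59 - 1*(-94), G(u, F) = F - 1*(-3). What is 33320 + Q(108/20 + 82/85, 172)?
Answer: 1118718552/33575 ≈ 33320.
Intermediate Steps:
G(u, F) = 3 + F (G(u, F) = F + 3 = 3 + F)
K = 51/2 (K = (59 - 1*(-94))/6 = (59 + 94)/6 = (1/6)*153 = 51/2 ≈ 25.500)
Q(D, d) = (-9 + D)/(51/2 + d) (Q(D, d) = (D + (3 - 12))/(d + 51/2) = (D - 9)/(51/2 + d) = (-9 + D)/(51/2 + d))
33320 + Q(108/20 + 82/85, 172) = 33320 + 2*(-9 + (108/20 + 82/85))/(51 + 2*172) = 33320 + 2*(-9 + (108*(1/20) + 82*(1/85)))/(51 + 344) = 33320 + 2*(-9 + (27/5 + 82/85))/395 = 33320 + 2*(1/395)*(-9 + 541/85) = 33320 + 2*(1/395)*(-224/85) = 33320 - 448/33575 = 1118718552/33575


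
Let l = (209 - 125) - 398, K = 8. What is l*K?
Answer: -2512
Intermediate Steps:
l = -314 (l = 84 - 398 = -314)
l*K = -314*8 = -2512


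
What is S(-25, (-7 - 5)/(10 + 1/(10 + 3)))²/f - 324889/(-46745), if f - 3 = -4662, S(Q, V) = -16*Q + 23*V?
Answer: -85399284894269/3737407612755 ≈ -22.850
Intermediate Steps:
f = -4659 (f = 3 - 4662 = -4659)
S(-25, (-7 - 5)/(10 + 1/(10 + 3)))²/f - 324889/(-46745) = (-16*(-25) + 23*((-7 - 5)/(10 + 1/(10 + 3))))²/(-4659) - 324889/(-46745) = (400 + 23*(-12/(10 + 1/13)))²*(-1/4659) - 324889*(-1/46745) = (400 + 23*(-12/(10 + 1/13)))²*(-1/4659) + 324889/46745 = (400 + 23*(-12/131/13))²*(-1/4659) + 324889/46745 = (400 + 23*(-12*13/131))²*(-1/4659) + 324889/46745 = (400 + 23*(-156/131))²*(-1/4659) + 324889/46745 = (400 - 3588/131)²*(-1/4659) + 324889/46745 = (48812/131)²*(-1/4659) + 324889/46745 = (2382611344/17161)*(-1/4659) + 324889/46745 = -2382611344/79953099 + 324889/46745 = -85399284894269/3737407612755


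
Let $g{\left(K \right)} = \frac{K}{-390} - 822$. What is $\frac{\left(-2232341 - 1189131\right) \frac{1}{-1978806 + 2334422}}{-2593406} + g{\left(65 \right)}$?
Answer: $- \frac{35542907212412}{43230781317} \approx -822.17$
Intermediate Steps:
$g{\left(K \right)} = -822 - \frac{K}{390}$ ($g{\left(K \right)} = K \left(- \frac{1}{390}\right) - 822 = - \frac{K}{390} - 822 = -822 - \frac{K}{390}$)
$\frac{\left(-2232341 - 1189131\right) \frac{1}{-1978806 + 2334422}}{-2593406} + g{\left(65 \right)} = \frac{\left(-2232341 - 1189131\right) \frac{1}{-1978806 + 2334422}}{-2593406} - \frac{4933}{6} = - \frac{3421472}{355616} \left(- \frac{1}{2593406}\right) - \frac{4933}{6} = \left(-3421472\right) \frac{1}{355616} \left(- \frac{1}{2593406}\right) - \frac{4933}{6} = \left(- \frac{106921}{11113}\right) \left(- \frac{1}{2593406}\right) - \frac{4933}{6} = \frac{106921}{28820520878} - \frac{4933}{6} = - \frac{35542907212412}{43230781317}$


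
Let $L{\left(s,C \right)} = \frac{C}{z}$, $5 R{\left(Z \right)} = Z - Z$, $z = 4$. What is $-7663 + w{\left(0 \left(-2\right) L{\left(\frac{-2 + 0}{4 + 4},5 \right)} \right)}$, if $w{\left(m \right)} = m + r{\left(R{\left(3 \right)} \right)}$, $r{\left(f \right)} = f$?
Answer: $-7663$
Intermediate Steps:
$R{\left(Z \right)} = 0$ ($R{\left(Z \right)} = \frac{Z - Z}{5} = \frac{1}{5} \cdot 0 = 0$)
$L{\left(s,C \right)} = \frac{C}{4}$
$w{\left(m \right)} = m$ ($w{\left(m \right)} = m + 0 = m$)
$-7663 + w{\left(0 \left(-2\right) L{\left(\frac{-2 + 0}{4 + 4},5 \right)} \right)} = -7663 + 0 \left(-2\right) \frac{1}{4} \cdot 5 = -7663 + 0 \cdot \frac{5}{4} = -7663 + 0 = -7663$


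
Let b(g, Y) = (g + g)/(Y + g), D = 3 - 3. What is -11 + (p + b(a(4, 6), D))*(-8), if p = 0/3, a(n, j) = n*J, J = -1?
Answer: -27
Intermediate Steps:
D = 0
a(n, j) = -n (a(n, j) = n*(-1) = -n)
b(g, Y) = 2*g/(Y + g) (b(g, Y) = (2*g)/(Y + g) = 2*g/(Y + g))
p = 0 (p = 0*(⅓) = 0)
-11 + (p + b(a(4, 6), D))*(-8) = -11 + (0 + 2*(-1*4)/(0 - 1*4))*(-8) = -11 + (0 + 2*(-4)/(0 - 4))*(-8) = -11 + (0 + 2*(-4)/(-4))*(-8) = -11 + (0 + 2*(-4)*(-¼))*(-8) = -11 + (0 + 2)*(-8) = -11 + 2*(-8) = -11 - 16 = -27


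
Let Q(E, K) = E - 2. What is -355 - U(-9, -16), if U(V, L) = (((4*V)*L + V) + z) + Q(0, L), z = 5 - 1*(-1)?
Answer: -926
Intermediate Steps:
Q(E, K) = -2 + E
z = 6 (z = 5 + 1 = 6)
U(V, L) = 4 + V + 4*L*V (U(V, L) = (((4*V)*L + V) + 6) + (-2 + 0) = ((4*L*V + V) + 6) - 2 = ((V + 4*L*V) + 6) - 2 = (6 + V + 4*L*V) - 2 = 4 + V + 4*L*V)
-355 - U(-9, -16) = -355 - (4 - 9 + 4*(-16)*(-9)) = -355 - (4 - 9 + 576) = -355 - 1*571 = -355 - 571 = -926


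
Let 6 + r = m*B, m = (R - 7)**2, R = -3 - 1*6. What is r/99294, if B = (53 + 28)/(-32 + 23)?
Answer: -385/16549 ≈ -0.023264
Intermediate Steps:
R = -9 (R = -3 - 6 = -9)
m = 256 (m = (-9 - 7)**2 = (-16)**2 = 256)
B = -9 (B = 81/(-9) = 81*(-1/9) = -9)
r = -2310 (r = -6 + 256*(-9) = -6 - 2304 = -2310)
r/99294 = -2310/99294 = -2310*1/99294 = -385/16549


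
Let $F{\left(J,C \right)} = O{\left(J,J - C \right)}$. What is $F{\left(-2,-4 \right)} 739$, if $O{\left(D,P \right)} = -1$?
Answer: $-739$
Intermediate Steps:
$F{\left(J,C \right)} = -1$
$F{\left(-2,-4 \right)} 739 = \left(-1\right) 739 = -739$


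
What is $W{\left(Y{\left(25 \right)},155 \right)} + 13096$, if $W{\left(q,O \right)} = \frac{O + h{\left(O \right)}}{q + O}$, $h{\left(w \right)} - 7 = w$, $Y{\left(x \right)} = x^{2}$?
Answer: $\frac{10215197}{780} \approx 13096.0$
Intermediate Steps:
$h{\left(w \right)} = 7 + w$
$W{\left(q,O \right)} = \frac{7 + 2 O}{O + q}$ ($W{\left(q,O \right)} = \frac{O + \left(7 + O\right)}{q + O} = \frac{7 + 2 O}{O + q}$)
$W{\left(Y{\left(25 \right)},155 \right)} + 13096 = \frac{7 + 2 \cdot 155}{155 + 25^{2}} + 13096 = \frac{7 + 310}{155 + 625} + 13096 = \frac{1}{780} \cdot 317 + 13096 = \frac{317}{780} + 13096 = \frac{10215197}{780}$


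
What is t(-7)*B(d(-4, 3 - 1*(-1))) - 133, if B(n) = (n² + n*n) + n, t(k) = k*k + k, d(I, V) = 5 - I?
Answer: 7049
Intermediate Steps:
t(k) = k + k² (t(k) = k² + k = k + k²)
B(n) = n + 2*n² (B(n) = (n² + n²) + n = 2*n² + n = n + 2*n²)
t(-7)*B(d(-4, 3 - 1*(-1))) - 133 = (-7*(1 - 7))*((5 - 1*(-4))*(1 + 2*(5 - 1*(-4)))) - 133 = (-7*(-6))*((5 + 4)*(1 + 2*(5 + 4))) - 133 = 42*(9*(1 + 2*9)) - 133 = 42*(9*(1 + 18)) - 133 = 42*(9*19) - 133 = 42*171 - 133 = 7182 - 133 = 7049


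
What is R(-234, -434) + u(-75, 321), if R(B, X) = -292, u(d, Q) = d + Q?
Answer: -46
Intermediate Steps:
u(d, Q) = Q + d
R(-234, -434) + u(-75, 321) = -292 + (321 - 75) = -292 + 246 = -46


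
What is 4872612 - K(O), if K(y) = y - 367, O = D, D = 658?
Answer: 4872321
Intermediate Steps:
O = 658
K(y) = -367 + y
4872612 - K(O) = 4872612 - (-367 + 658) = 4872612 - 1*291 = 4872612 - 291 = 4872321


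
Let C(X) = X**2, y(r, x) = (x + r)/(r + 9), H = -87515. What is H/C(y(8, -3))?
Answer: -5058367/5 ≈ -1.0117e+6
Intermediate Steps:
y(r, x) = (r + x)/(9 + r)
H/C(y(8, -3)) = -87515*(9 + 8)**2/(8 - 3)**2 = -87515/((5/17)**2) = -87515/25/289 = -87515*289/25 = -5058367/5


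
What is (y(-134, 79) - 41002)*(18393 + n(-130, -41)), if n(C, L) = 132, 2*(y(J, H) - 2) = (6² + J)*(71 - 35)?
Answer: -792203100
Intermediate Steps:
y(J, H) = 650 + 18*J (y(J, H) = 2 + ((6² + J)*(71 - 35))/2 = 2 + ((36 + J)*36)/2 = 2 + (1296 + 36*J)/2 = 2 + (648 + 18*J) = 650 + 18*J)
(y(-134, 79) - 41002)*(18393 + n(-130, -41)) = ((650 + 18*(-134)) - 41002)*(18393 + 132) = ((650 - 2412) - 41002)*18525 = (-1762 - 41002)*18525 = -42764*18525 = -792203100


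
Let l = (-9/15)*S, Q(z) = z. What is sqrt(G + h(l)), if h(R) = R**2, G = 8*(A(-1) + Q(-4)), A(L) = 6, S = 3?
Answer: sqrt(481)/5 ≈ 4.3863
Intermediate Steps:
l = -9/5 (l = -9/15*3 = -9*1/15*3 = -3/5*3 = -9/5 ≈ -1.8000)
G = 16 (G = 8*(6 - 4) = 8*2 = 16)
sqrt(G + h(l)) = sqrt(16 + (-9/5)**2) = sqrt(16 + 81/25) = sqrt(481/25) = sqrt(481)/5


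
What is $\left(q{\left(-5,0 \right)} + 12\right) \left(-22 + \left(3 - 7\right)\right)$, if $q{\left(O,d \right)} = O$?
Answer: $-182$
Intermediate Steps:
$\left(q{\left(-5,0 \right)} + 12\right) \left(-22 + \left(3 - 7\right)\right) = \left(-5 + 12\right) \left(-22 + \left(3 - 7\right)\right) = 7 \left(-22 + \left(3 - 7\right)\right) = 7 \left(-22 - 4\right) = 7 \left(-26\right) = -182$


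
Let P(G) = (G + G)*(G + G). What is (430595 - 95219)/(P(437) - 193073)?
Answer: 335376/570803 ≈ 0.58755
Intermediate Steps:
P(G) = 4*G² (P(G) = (2*G)*(2*G) = 4*G²)
(430595 - 95219)/(P(437) - 193073) = (430595 - 95219)/(4*437² - 193073) = 335376/(4*190969 - 193073) = 335376/(763876 - 193073) = 335376/570803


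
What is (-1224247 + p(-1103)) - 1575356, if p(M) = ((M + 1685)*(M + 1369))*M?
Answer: -173557239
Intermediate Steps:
p(M) = M*(1369 + M)*(1685 + M) (p(M) = ((1685 + M)*(1369 + M))*M = ((1369 + M)*(1685 + M))*M = M*(1369 + M)*(1685 + M))
(-1224247 + p(-1103)) - 1575356 = (-1224247 - 1103*(2306765 + (-1103)**2 + 3054*(-1103))) - 1575356 = (-1224247 - 1103*(2306765 + 1216609 - 3368562)) - 1575356 = (-1224247 - 1103*154812) - 1575356 = (-1224247 - 170757636) - 1575356 = -171981883 - 1575356 = -173557239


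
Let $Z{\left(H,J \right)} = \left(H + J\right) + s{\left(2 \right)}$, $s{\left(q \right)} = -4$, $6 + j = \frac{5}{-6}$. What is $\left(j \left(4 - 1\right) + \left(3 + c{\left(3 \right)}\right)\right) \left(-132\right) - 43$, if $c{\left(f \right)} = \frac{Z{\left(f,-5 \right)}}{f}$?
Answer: $2531$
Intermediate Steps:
$j = - \frac{41}{6}$ ($j = -6 + \frac{5}{-6} = -6 + 5 \left(- \frac{1}{6}\right) = -6 - \frac{5}{6} = - \frac{41}{6} \approx -6.8333$)
$Z{\left(H,J \right)} = -4 + H + J$ ($Z{\left(H,J \right)} = \left(H + J\right) - 4 = -4 + H + J$)
$c{\left(f \right)} = \frac{-9 + f}{f}$ ($c{\left(f \right)} = \frac{-4 + f - 5}{f} = \frac{-9 + f}{f}$)
$\left(j \left(4 - 1\right) + \left(3 + c{\left(3 \right)}\right)\right) \left(-132\right) - 43 = \left(- \frac{41 \left(4 - 1\right)}{6} + \left(3 + \frac{-9 + 3}{3}\right)\right) \left(-132\right) - 43 = \left(- \frac{41 \left(4 - 1\right)}{6} + \left(3 + \frac{1}{3} \left(-6\right)\right)\right) \left(-132\right) - 43 = \left(\left(- \frac{41}{6}\right) 3 + \left(3 - 2\right)\right) \left(-132\right) - 43 = \left(- \frac{41}{2} + 1\right) \left(-132\right) - 43 = \left(- \frac{39}{2}\right) \left(-132\right) - 43 = 2574 - 43 = 2531$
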